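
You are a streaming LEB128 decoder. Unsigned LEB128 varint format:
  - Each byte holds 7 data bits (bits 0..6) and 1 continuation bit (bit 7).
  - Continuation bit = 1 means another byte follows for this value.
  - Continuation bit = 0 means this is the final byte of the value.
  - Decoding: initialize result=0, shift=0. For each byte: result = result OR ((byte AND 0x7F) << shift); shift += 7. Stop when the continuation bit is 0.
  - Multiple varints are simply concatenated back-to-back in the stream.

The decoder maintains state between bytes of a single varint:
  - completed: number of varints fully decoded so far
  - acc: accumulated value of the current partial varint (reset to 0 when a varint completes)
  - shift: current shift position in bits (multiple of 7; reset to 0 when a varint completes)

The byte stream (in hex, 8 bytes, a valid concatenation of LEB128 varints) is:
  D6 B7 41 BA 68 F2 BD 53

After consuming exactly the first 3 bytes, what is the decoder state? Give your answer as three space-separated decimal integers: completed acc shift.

byte[0]=0xD6 cont=1 payload=0x56: acc |= 86<<0 -> completed=0 acc=86 shift=7
byte[1]=0xB7 cont=1 payload=0x37: acc |= 55<<7 -> completed=0 acc=7126 shift=14
byte[2]=0x41 cont=0 payload=0x41: varint #1 complete (value=1072086); reset -> completed=1 acc=0 shift=0

Answer: 1 0 0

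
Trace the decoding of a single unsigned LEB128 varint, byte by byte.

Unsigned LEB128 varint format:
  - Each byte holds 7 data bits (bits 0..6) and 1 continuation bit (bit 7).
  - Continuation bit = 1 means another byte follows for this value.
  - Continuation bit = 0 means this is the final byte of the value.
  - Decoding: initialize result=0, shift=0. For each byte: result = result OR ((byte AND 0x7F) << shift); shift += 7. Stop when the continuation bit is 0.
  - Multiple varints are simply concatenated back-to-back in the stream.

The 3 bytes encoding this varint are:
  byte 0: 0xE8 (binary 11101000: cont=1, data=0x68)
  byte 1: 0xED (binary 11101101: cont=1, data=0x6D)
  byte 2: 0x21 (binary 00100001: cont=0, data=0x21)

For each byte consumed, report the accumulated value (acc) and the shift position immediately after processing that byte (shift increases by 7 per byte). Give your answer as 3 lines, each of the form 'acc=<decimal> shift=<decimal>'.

byte 0=0xE8: payload=0x68=104, contrib = 104<<0 = 104; acc -> 104, shift -> 7
byte 1=0xED: payload=0x6D=109, contrib = 109<<7 = 13952; acc -> 14056, shift -> 14
byte 2=0x21: payload=0x21=33, contrib = 33<<14 = 540672; acc -> 554728, shift -> 21

Answer: acc=104 shift=7
acc=14056 shift=14
acc=554728 shift=21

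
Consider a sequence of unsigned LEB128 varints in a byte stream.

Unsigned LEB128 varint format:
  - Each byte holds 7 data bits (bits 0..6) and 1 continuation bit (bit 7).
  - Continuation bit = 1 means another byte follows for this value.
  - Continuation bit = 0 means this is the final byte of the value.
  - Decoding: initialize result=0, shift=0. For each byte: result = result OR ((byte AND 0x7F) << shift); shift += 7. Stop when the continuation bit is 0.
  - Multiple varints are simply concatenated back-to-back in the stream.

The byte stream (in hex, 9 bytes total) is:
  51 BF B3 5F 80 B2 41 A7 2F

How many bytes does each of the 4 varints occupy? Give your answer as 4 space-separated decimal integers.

Answer: 1 3 3 2

Derivation:
  byte[0]=0x51 cont=0 payload=0x51=81: acc |= 81<<0 -> acc=81 shift=7 [end]
Varint 1: bytes[0:1] = 51 -> value 81 (1 byte(s))
  byte[1]=0xBF cont=1 payload=0x3F=63: acc |= 63<<0 -> acc=63 shift=7
  byte[2]=0xB3 cont=1 payload=0x33=51: acc |= 51<<7 -> acc=6591 shift=14
  byte[3]=0x5F cont=0 payload=0x5F=95: acc |= 95<<14 -> acc=1563071 shift=21 [end]
Varint 2: bytes[1:4] = BF B3 5F -> value 1563071 (3 byte(s))
  byte[4]=0x80 cont=1 payload=0x00=0: acc |= 0<<0 -> acc=0 shift=7
  byte[5]=0xB2 cont=1 payload=0x32=50: acc |= 50<<7 -> acc=6400 shift=14
  byte[6]=0x41 cont=0 payload=0x41=65: acc |= 65<<14 -> acc=1071360 shift=21 [end]
Varint 3: bytes[4:7] = 80 B2 41 -> value 1071360 (3 byte(s))
  byte[7]=0xA7 cont=1 payload=0x27=39: acc |= 39<<0 -> acc=39 shift=7
  byte[8]=0x2F cont=0 payload=0x2F=47: acc |= 47<<7 -> acc=6055 shift=14 [end]
Varint 4: bytes[7:9] = A7 2F -> value 6055 (2 byte(s))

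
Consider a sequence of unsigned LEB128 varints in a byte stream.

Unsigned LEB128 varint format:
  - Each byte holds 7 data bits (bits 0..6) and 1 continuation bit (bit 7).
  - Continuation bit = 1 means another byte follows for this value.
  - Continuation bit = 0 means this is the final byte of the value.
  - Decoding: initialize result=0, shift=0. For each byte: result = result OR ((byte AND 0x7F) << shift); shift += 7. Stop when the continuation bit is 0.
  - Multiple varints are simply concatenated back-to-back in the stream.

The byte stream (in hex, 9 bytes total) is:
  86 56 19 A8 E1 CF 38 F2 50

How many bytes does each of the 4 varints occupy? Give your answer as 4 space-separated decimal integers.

Answer: 2 1 4 2

Derivation:
  byte[0]=0x86 cont=1 payload=0x06=6: acc |= 6<<0 -> acc=6 shift=7
  byte[1]=0x56 cont=0 payload=0x56=86: acc |= 86<<7 -> acc=11014 shift=14 [end]
Varint 1: bytes[0:2] = 86 56 -> value 11014 (2 byte(s))
  byte[2]=0x19 cont=0 payload=0x19=25: acc |= 25<<0 -> acc=25 shift=7 [end]
Varint 2: bytes[2:3] = 19 -> value 25 (1 byte(s))
  byte[3]=0xA8 cont=1 payload=0x28=40: acc |= 40<<0 -> acc=40 shift=7
  byte[4]=0xE1 cont=1 payload=0x61=97: acc |= 97<<7 -> acc=12456 shift=14
  byte[5]=0xCF cont=1 payload=0x4F=79: acc |= 79<<14 -> acc=1306792 shift=21
  byte[6]=0x38 cont=0 payload=0x38=56: acc |= 56<<21 -> acc=118747304 shift=28 [end]
Varint 3: bytes[3:7] = A8 E1 CF 38 -> value 118747304 (4 byte(s))
  byte[7]=0xF2 cont=1 payload=0x72=114: acc |= 114<<0 -> acc=114 shift=7
  byte[8]=0x50 cont=0 payload=0x50=80: acc |= 80<<7 -> acc=10354 shift=14 [end]
Varint 4: bytes[7:9] = F2 50 -> value 10354 (2 byte(s))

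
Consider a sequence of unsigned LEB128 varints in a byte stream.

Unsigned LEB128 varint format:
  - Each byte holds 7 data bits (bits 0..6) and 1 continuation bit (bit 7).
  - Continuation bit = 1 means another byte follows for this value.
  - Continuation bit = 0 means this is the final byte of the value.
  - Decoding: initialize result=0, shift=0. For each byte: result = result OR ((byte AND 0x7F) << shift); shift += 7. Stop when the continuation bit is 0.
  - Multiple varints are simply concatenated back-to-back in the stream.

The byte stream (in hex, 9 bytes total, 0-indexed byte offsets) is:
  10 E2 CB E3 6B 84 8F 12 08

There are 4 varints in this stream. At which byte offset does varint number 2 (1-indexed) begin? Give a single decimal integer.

Answer: 1

Derivation:
  byte[0]=0x10 cont=0 payload=0x10=16: acc |= 16<<0 -> acc=16 shift=7 [end]
Varint 1: bytes[0:1] = 10 -> value 16 (1 byte(s))
  byte[1]=0xE2 cont=1 payload=0x62=98: acc |= 98<<0 -> acc=98 shift=7
  byte[2]=0xCB cont=1 payload=0x4B=75: acc |= 75<<7 -> acc=9698 shift=14
  byte[3]=0xE3 cont=1 payload=0x63=99: acc |= 99<<14 -> acc=1631714 shift=21
  byte[4]=0x6B cont=0 payload=0x6B=107: acc |= 107<<21 -> acc=226026978 shift=28 [end]
Varint 2: bytes[1:5] = E2 CB E3 6B -> value 226026978 (4 byte(s))
  byte[5]=0x84 cont=1 payload=0x04=4: acc |= 4<<0 -> acc=4 shift=7
  byte[6]=0x8F cont=1 payload=0x0F=15: acc |= 15<<7 -> acc=1924 shift=14
  byte[7]=0x12 cont=0 payload=0x12=18: acc |= 18<<14 -> acc=296836 shift=21 [end]
Varint 3: bytes[5:8] = 84 8F 12 -> value 296836 (3 byte(s))
  byte[8]=0x08 cont=0 payload=0x08=8: acc |= 8<<0 -> acc=8 shift=7 [end]
Varint 4: bytes[8:9] = 08 -> value 8 (1 byte(s))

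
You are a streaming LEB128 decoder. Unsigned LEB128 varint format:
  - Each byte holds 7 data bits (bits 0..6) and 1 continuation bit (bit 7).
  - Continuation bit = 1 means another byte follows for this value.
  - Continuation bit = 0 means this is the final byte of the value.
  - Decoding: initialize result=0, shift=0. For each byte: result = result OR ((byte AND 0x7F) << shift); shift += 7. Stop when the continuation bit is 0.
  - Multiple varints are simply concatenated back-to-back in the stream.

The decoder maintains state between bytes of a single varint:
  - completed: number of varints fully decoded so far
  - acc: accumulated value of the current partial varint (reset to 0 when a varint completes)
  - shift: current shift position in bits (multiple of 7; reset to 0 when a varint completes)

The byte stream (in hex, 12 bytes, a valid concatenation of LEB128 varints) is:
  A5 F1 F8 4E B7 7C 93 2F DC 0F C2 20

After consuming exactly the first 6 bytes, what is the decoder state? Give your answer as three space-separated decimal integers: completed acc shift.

Answer: 2 0 0

Derivation:
byte[0]=0xA5 cont=1 payload=0x25: acc |= 37<<0 -> completed=0 acc=37 shift=7
byte[1]=0xF1 cont=1 payload=0x71: acc |= 113<<7 -> completed=0 acc=14501 shift=14
byte[2]=0xF8 cont=1 payload=0x78: acc |= 120<<14 -> completed=0 acc=1980581 shift=21
byte[3]=0x4E cont=0 payload=0x4E: varint #1 complete (value=165558437); reset -> completed=1 acc=0 shift=0
byte[4]=0xB7 cont=1 payload=0x37: acc |= 55<<0 -> completed=1 acc=55 shift=7
byte[5]=0x7C cont=0 payload=0x7C: varint #2 complete (value=15927); reset -> completed=2 acc=0 shift=0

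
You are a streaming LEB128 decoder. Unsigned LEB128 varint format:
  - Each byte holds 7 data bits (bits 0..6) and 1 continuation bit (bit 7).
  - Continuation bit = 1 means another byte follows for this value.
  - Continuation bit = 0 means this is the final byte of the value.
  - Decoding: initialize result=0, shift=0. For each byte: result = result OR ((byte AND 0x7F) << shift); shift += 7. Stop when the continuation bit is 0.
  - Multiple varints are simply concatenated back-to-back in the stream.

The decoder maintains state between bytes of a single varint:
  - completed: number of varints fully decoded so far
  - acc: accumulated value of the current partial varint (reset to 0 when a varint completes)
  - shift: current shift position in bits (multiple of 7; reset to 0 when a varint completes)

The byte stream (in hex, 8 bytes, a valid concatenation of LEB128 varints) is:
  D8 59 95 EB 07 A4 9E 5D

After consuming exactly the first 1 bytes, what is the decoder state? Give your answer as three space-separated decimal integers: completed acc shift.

Answer: 0 88 7

Derivation:
byte[0]=0xD8 cont=1 payload=0x58: acc |= 88<<0 -> completed=0 acc=88 shift=7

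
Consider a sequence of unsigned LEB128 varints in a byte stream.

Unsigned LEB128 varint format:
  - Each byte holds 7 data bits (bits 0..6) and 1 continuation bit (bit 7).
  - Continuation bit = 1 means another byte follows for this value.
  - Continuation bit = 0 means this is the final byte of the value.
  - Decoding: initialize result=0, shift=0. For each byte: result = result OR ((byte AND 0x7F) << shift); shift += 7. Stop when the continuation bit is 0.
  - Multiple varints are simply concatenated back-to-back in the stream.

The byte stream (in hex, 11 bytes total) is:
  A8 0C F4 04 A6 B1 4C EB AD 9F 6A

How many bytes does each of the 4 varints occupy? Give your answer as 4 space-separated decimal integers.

Answer: 2 2 3 4

Derivation:
  byte[0]=0xA8 cont=1 payload=0x28=40: acc |= 40<<0 -> acc=40 shift=7
  byte[1]=0x0C cont=0 payload=0x0C=12: acc |= 12<<7 -> acc=1576 shift=14 [end]
Varint 1: bytes[0:2] = A8 0C -> value 1576 (2 byte(s))
  byte[2]=0xF4 cont=1 payload=0x74=116: acc |= 116<<0 -> acc=116 shift=7
  byte[3]=0x04 cont=0 payload=0x04=4: acc |= 4<<7 -> acc=628 shift=14 [end]
Varint 2: bytes[2:4] = F4 04 -> value 628 (2 byte(s))
  byte[4]=0xA6 cont=1 payload=0x26=38: acc |= 38<<0 -> acc=38 shift=7
  byte[5]=0xB1 cont=1 payload=0x31=49: acc |= 49<<7 -> acc=6310 shift=14
  byte[6]=0x4C cont=0 payload=0x4C=76: acc |= 76<<14 -> acc=1251494 shift=21 [end]
Varint 3: bytes[4:7] = A6 B1 4C -> value 1251494 (3 byte(s))
  byte[7]=0xEB cont=1 payload=0x6B=107: acc |= 107<<0 -> acc=107 shift=7
  byte[8]=0xAD cont=1 payload=0x2D=45: acc |= 45<<7 -> acc=5867 shift=14
  byte[9]=0x9F cont=1 payload=0x1F=31: acc |= 31<<14 -> acc=513771 shift=21
  byte[10]=0x6A cont=0 payload=0x6A=106: acc |= 106<<21 -> acc=222811883 shift=28 [end]
Varint 4: bytes[7:11] = EB AD 9F 6A -> value 222811883 (4 byte(s))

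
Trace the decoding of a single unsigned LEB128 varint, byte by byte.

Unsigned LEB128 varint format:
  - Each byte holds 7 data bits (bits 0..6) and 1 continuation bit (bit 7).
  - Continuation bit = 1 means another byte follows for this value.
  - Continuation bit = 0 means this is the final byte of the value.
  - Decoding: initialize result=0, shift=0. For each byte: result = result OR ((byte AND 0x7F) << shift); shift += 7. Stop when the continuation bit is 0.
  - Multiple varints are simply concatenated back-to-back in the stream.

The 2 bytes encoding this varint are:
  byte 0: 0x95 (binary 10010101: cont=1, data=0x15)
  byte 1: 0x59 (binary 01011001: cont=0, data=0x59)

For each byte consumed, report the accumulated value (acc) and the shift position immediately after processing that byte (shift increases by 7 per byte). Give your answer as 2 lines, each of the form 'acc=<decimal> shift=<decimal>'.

Answer: acc=21 shift=7
acc=11413 shift=14

Derivation:
byte 0=0x95: payload=0x15=21, contrib = 21<<0 = 21; acc -> 21, shift -> 7
byte 1=0x59: payload=0x59=89, contrib = 89<<7 = 11392; acc -> 11413, shift -> 14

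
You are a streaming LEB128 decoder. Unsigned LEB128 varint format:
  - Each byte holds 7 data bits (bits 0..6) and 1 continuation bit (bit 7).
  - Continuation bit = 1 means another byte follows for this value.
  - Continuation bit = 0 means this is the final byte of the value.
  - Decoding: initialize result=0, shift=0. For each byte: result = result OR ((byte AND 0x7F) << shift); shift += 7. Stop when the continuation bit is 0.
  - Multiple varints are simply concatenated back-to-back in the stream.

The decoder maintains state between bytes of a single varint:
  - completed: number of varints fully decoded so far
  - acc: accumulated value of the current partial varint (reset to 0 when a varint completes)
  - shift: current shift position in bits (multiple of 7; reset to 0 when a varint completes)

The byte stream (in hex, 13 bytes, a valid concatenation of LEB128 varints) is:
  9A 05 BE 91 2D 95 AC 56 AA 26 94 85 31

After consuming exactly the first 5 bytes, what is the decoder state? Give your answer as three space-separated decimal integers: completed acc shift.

byte[0]=0x9A cont=1 payload=0x1A: acc |= 26<<0 -> completed=0 acc=26 shift=7
byte[1]=0x05 cont=0 payload=0x05: varint #1 complete (value=666); reset -> completed=1 acc=0 shift=0
byte[2]=0xBE cont=1 payload=0x3E: acc |= 62<<0 -> completed=1 acc=62 shift=7
byte[3]=0x91 cont=1 payload=0x11: acc |= 17<<7 -> completed=1 acc=2238 shift=14
byte[4]=0x2D cont=0 payload=0x2D: varint #2 complete (value=739518); reset -> completed=2 acc=0 shift=0

Answer: 2 0 0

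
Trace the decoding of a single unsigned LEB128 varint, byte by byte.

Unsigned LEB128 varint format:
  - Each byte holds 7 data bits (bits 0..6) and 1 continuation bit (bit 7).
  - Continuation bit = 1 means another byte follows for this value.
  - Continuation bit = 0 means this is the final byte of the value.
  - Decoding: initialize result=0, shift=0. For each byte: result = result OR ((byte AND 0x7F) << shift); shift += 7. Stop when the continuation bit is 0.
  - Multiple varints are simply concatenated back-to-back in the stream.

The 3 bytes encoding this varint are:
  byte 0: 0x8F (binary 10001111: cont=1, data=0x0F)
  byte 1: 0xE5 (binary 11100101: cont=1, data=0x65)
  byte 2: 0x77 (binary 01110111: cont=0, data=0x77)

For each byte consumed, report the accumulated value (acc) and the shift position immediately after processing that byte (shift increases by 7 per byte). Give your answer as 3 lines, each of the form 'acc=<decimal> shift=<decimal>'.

byte 0=0x8F: payload=0x0F=15, contrib = 15<<0 = 15; acc -> 15, shift -> 7
byte 1=0xE5: payload=0x65=101, contrib = 101<<7 = 12928; acc -> 12943, shift -> 14
byte 2=0x77: payload=0x77=119, contrib = 119<<14 = 1949696; acc -> 1962639, shift -> 21

Answer: acc=15 shift=7
acc=12943 shift=14
acc=1962639 shift=21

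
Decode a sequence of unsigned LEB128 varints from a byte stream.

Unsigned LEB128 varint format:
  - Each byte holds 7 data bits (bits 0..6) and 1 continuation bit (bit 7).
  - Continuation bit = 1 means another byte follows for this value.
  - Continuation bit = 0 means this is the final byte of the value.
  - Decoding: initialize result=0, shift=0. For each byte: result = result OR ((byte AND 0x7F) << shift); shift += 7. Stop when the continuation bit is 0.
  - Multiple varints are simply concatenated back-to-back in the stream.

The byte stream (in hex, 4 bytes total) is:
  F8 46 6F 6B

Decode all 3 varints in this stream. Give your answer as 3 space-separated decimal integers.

Answer: 9080 111 107

Derivation:
  byte[0]=0xF8 cont=1 payload=0x78=120: acc |= 120<<0 -> acc=120 shift=7
  byte[1]=0x46 cont=0 payload=0x46=70: acc |= 70<<7 -> acc=9080 shift=14 [end]
Varint 1: bytes[0:2] = F8 46 -> value 9080 (2 byte(s))
  byte[2]=0x6F cont=0 payload=0x6F=111: acc |= 111<<0 -> acc=111 shift=7 [end]
Varint 2: bytes[2:3] = 6F -> value 111 (1 byte(s))
  byte[3]=0x6B cont=0 payload=0x6B=107: acc |= 107<<0 -> acc=107 shift=7 [end]
Varint 3: bytes[3:4] = 6B -> value 107 (1 byte(s))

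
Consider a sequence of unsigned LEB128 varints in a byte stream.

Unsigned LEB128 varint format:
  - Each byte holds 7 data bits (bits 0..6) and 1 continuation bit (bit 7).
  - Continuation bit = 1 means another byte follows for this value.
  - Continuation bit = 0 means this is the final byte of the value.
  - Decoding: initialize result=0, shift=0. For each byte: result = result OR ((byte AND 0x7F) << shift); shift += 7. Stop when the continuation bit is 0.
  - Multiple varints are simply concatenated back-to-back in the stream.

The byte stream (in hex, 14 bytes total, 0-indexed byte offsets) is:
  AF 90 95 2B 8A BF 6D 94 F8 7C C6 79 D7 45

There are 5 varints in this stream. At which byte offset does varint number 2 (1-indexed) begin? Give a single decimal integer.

Answer: 4

Derivation:
  byte[0]=0xAF cont=1 payload=0x2F=47: acc |= 47<<0 -> acc=47 shift=7
  byte[1]=0x90 cont=1 payload=0x10=16: acc |= 16<<7 -> acc=2095 shift=14
  byte[2]=0x95 cont=1 payload=0x15=21: acc |= 21<<14 -> acc=346159 shift=21
  byte[3]=0x2B cont=0 payload=0x2B=43: acc |= 43<<21 -> acc=90523695 shift=28 [end]
Varint 1: bytes[0:4] = AF 90 95 2B -> value 90523695 (4 byte(s))
  byte[4]=0x8A cont=1 payload=0x0A=10: acc |= 10<<0 -> acc=10 shift=7
  byte[5]=0xBF cont=1 payload=0x3F=63: acc |= 63<<7 -> acc=8074 shift=14
  byte[6]=0x6D cont=0 payload=0x6D=109: acc |= 109<<14 -> acc=1793930 shift=21 [end]
Varint 2: bytes[4:7] = 8A BF 6D -> value 1793930 (3 byte(s))
  byte[7]=0x94 cont=1 payload=0x14=20: acc |= 20<<0 -> acc=20 shift=7
  byte[8]=0xF8 cont=1 payload=0x78=120: acc |= 120<<7 -> acc=15380 shift=14
  byte[9]=0x7C cont=0 payload=0x7C=124: acc |= 124<<14 -> acc=2046996 shift=21 [end]
Varint 3: bytes[7:10] = 94 F8 7C -> value 2046996 (3 byte(s))
  byte[10]=0xC6 cont=1 payload=0x46=70: acc |= 70<<0 -> acc=70 shift=7
  byte[11]=0x79 cont=0 payload=0x79=121: acc |= 121<<7 -> acc=15558 shift=14 [end]
Varint 4: bytes[10:12] = C6 79 -> value 15558 (2 byte(s))
  byte[12]=0xD7 cont=1 payload=0x57=87: acc |= 87<<0 -> acc=87 shift=7
  byte[13]=0x45 cont=0 payload=0x45=69: acc |= 69<<7 -> acc=8919 shift=14 [end]
Varint 5: bytes[12:14] = D7 45 -> value 8919 (2 byte(s))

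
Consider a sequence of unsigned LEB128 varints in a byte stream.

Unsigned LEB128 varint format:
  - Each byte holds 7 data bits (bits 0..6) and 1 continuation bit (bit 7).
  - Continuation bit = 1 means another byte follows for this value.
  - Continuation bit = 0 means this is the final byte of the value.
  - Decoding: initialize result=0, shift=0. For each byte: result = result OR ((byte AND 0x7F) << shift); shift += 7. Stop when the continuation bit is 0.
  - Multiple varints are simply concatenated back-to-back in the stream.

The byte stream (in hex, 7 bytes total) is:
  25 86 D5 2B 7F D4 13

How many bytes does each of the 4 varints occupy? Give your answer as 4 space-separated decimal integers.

Answer: 1 3 1 2

Derivation:
  byte[0]=0x25 cont=0 payload=0x25=37: acc |= 37<<0 -> acc=37 shift=7 [end]
Varint 1: bytes[0:1] = 25 -> value 37 (1 byte(s))
  byte[1]=0x86 cont=1 payload=0x06=6: acc |= 6<<0 -> acc=6 shift=7
  byte[2]=0xD5 cont=1 payload=0x55=85: acc |= 85<<7 -> acc=10886 shift=14
  byte[3]=0x2B cont=0 payload=0x2B=43: acc |= 43<<14 -> acc=715398 shift=21 [end]
Varint 2: bytes[1:4] = 86 D5 2B -> value 715398 (3 byte(s))
  byte[4]=0x7F cont=0 payload=0x7F=127: acc |= 127<<0 -> acc=127 shift=7 [end]
Varint 3: bytes[4:5] = 7F -> value 127 (1 byte(s))
  byte[5]=0xD4 cont=1 payload=0x54=84: acc |= 84<<0 -> acc=84 shift=7
  byte[6]=0x13 cont=0 payload=0x13=19: acc |= 19<<7 -> acc=2516 shift=14 [end]
Varint 4: bytes[5:7] = D4 13 -> value 2516 (2 byte(s))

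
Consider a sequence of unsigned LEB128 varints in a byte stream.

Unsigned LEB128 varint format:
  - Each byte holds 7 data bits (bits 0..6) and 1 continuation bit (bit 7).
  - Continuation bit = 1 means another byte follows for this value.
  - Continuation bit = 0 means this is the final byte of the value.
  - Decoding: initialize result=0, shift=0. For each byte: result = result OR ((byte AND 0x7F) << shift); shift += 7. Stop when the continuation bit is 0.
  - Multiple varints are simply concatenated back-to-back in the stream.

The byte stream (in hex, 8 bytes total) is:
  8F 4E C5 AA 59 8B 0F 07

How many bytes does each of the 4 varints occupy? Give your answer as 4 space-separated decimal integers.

  byte[0]=0x8F cont=1 payload=0x0F=15: acc |= 15<<0 -> acc=15 shift=7
  byte[1]=0x4E cont=0 payload=0x4E=78: acc |= 78<<7 -> acc=9999 shift=14 [end]
Varint 1: bytes[0:2] = 8F 4E -> value 9999 (2 byte(s))
  byte[2]=0xC5 cont=1 payload=0x45=69: acc |= 69<<0 -> acc=69 shift=7
  byte[3]=0xAA cont=1 payload=0x2A=42: acc |= 42<<7 -> acc=5445 shift=14
  byte[4]=0x59 cont=0 payload=0x59=89: acc |= 89<<14 -> acc=1463621 shift=21 [end]
Varint 2: bytes[2:5] = C5 AA 59 -> value 1463621 (3 byte(s))
  byte[5]=0x8B cont=1 payload=0x0B=11: acc |= 11<<0 -> acc=11 shift=7
  byte[6]=0x0F cont=0 payload=0x0F=15: acc |= 15<<7 -> acc=1931 shift=14 [end]
Varint 3: bytes[5:7] = 8B 0F -> value 1931 (2 byte(s))
  byte[7]=0x07 cont=0 payload=0x07=7: acc |= 7<<0 -> acc=7 shift=7 [end]
Varint 4: bytes[7:8] = 07 -> value 7 (1 byte(s))

Answer: 2 3 2 1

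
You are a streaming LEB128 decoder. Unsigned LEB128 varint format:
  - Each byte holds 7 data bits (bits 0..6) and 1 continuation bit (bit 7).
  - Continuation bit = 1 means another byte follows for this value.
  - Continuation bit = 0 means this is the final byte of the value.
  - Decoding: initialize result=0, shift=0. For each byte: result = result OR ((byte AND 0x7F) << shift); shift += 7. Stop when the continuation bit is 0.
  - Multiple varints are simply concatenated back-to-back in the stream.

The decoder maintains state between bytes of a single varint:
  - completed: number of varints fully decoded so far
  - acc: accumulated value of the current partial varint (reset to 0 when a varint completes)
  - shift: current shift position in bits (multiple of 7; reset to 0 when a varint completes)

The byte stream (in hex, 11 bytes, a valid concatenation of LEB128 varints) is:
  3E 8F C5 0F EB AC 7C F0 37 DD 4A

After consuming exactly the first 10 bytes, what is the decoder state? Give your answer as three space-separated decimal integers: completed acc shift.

byte[0]=0x3E cont=0 payload=0x3E: varint #1 complete (value=62); reset -> completed=1 acc=0 shift=0
byte[1]=0x8F cont=1 payload=0x0F: acc |= 15<<0 -> completed=1 acc=15 shift=7
byte[2]=0xC5 cont=1 payload=0x45: acc |= 69<<7 -> completed=1 acc=8847 shift=14
byte[3]=0x0F cont=0 payload=0x0F: varint #2 complete (value=254607); reset -> completed=2 acc=0 shift=0
byte[4]=0xEB cont=1 payload=0x6B: acc |= 107<<0 -> completed=2 acc=107 shift=7
byte[5]=0xAC cont=1 payload=0x2C: acc |= 44<<7 -> completed=2 acc=5739 shift=14
byte[6]=0x7C cont=0 payload=0x7C: varint #3 complete (value=2037355); reset -> completed=3 acc=0 shift=0
byte[7]=0xF0 cont=1 payload=0x70: acc |= 112<<0 -> completed=3 acc=112 shift=7
byte[8]=0x37 cont=0 payload=0x37: varint #4 complete (value=7152); reset -> completed=4 acc=0 shift=0
byte[9]=0xDD cont=1 payload=0x5D: acc |= 93<<0 -> completed=4 acc=93 shift=7

Answer: 4 93 7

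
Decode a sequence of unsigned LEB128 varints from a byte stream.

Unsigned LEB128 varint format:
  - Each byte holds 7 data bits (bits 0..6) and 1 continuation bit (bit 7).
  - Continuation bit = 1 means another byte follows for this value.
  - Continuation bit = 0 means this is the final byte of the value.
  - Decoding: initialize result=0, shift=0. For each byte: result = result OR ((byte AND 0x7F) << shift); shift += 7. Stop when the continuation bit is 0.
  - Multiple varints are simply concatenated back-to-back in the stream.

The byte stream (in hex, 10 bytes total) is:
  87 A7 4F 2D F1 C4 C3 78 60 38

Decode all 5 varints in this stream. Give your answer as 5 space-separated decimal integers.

Answer: 1299335 45 252764785 96 56

Derivation:
  byte[0]=0x87 cont=1 payload=0x07=7: acc |= 7<<0 -> acc=7 shift=7
  byte[1]=0xA7 cont=1 payload=0x27=39: acc |= 39<<7 -> acc=4999 shift=14
  byte[2]=0x4F cont=0 payload=0x4F=79: acc |= 79<<14 -> acc=1299335 shift=21 [end]
Varint 1: bytes[0:3] = 87 A7 4F -> value 1299335 (3 byte(s))
  byte[3]=0x2D cont=0 payload=0x2D=45: acc |= 45<<0 -> acc=45 shift=7 [end]
Varint 2: bytes[3:4] = 2D -> value 45 (1 byte(s))
  byte[4]=0xF1 cont=1 payload=0x71=113: acc |= 113<<0 -> acc=113 shift=7
  byte[5]=0xC4 cont=1 payload=0x44=68: acc |= 68<<7 -> acc=8817 shift=14
  byte[6]=0xC3 cont=1 payload=0x43=67: acc |= 67<<14 -> acc=1106545 shift=21
  byte[7]=0x78 cont=0 payload=0x78=120: acc |= 120<<21 -> acc=252764785 shift=28 [end]
Varint 3: bytes[4:8] = F1 C4 C3 78 -> value 252764785 (4 byte(s))
  byte[8]=0x60 cont=0 payload=0x60=96: acc |= 96<<0 -> acc=96 shift=7 [end]
Varint 4: bytes[8:9] = 60 -> value 96 (1 byte(s))
  byte[9]=0x38 cont=0 payload=0x38=56: acc |= 56<<0 -> acc=56 shift=7 [end]
Varint 5: bytes[9:10] = 38 -> value 56 (1 byte(s))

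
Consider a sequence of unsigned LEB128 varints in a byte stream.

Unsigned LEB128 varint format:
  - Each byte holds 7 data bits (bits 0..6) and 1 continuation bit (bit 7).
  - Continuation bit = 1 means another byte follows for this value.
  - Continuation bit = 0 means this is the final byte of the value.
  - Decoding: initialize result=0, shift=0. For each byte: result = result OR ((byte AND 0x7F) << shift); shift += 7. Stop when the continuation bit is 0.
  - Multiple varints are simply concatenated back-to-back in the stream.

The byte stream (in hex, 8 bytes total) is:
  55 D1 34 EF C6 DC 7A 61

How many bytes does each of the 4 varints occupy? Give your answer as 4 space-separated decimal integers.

  byte[0]=0x55 cont=0 payload=0x55=85: acc |= 85<<0 -> acc=85 shift=7 [end]
Varint 1: bytes[0:1] = 55 -> value 85 (1 byte(s))
  byte[1]=0xD1 cont=1 payload=0x51=81: acc |= 81<<0 -> acc=81 shift=7
  byte[2]=0x34 cont=0 payload=0x34=52: acc |= 52<<7 -> acc=6737 shift=14 [end]
Varint 2: bytes[1:3] = D1 34 -> value 6737 (2 byte(s))
  byte[3]=0xEF cont=1 payload=0x6F=111: acc |= 111<<0 -> acc=111 shift=7
  byte[4]=0xC6 cont=1 payload=0x46=70: acc |= 70<<7 -> acc=9071 shift=14
  byte[5]=0xDC cont=1 payload=0x5C=92: acc |= 92<<14 -> acc=1516399 shift=21
  byte[6]=0x7A cont=0 payload=0x7A=122: acc |= 122<<21 -> acc=257368943 shift=28 [end]
Varint 3: bytes[3:7] = EF C6 DC 7A -> value 257368943 (4 byte(s))
  byte[7]=0x61 cont=0 payload=0x61=97: acc |= 97<<0 -> acc=97 shift=7 [end]
Varint 4: bytes[7:8] = 61 -> value 97 (1 byte(s))

Answer: 1 2 4 1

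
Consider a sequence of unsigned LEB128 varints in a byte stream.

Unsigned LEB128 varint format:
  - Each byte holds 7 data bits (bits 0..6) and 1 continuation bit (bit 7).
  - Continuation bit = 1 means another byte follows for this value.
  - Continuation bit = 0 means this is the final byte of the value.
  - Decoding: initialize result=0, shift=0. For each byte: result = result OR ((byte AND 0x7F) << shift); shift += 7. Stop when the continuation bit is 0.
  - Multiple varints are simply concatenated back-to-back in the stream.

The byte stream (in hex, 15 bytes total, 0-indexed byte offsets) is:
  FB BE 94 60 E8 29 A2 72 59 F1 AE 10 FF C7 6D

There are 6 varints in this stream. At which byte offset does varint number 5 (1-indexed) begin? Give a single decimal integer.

Answer: 9

Derivation:
  byte[0]=0xFB cont=1 payload=0x7B=123: acc |= 123<<0 -> acc=123 shift=7
  byte[1]=0xBE cont=1 payload=0x3E=62: acc |= 62<<7 -> acc=8059 shift=14
  byte[2]=0x94 cont=1 payload=0x14=20: acc |= 20<<14 -> acc=335739 shift=21
  byte[3]=0x60 cont=0 payload=0x60=96: acc |= 96<<21 -> acc=201662331 shift=28 [end]
Varint 1: bytes[0:4] = FB BE 94 60 -> value 201662331 (4 byte(s))
  byte[4]=0xE8 cont=1 payload=0x68=104: acc |= 104<<0 -> acc=104 shift=7
  byte[5]=0x29 cont=0 payload=0x29=41: acc |= 41<<7 -> acc=5352 shift=14 [end]
Varint 2: bytes[4:6] = E8 29 -> value 5352 (2 byte(s))
  byte[6]=0xA2 cont=1 payload=0x22=34: acc |= 34<<0 -> acc=34 shift=7
  byte[7]=0x72 cont=0 payload=0x72=114: acc |= 114<<7 -> acc=14626 shift=14 [end]
Varint 3: bytes[6:8] = A2 72 -> value 14626 (2 byte(s))
  byte[8]=0x59 cont=0 payload=0x59=89: acc |= 89<<0 -> acc=89 shift=7 [end]
Varint 4: bytes[8:9] = 59 -> value 89 (1 byte(s))
  byte[9]=0xF1 cont=1 payload=0x71=113: acc |= 113<<0 -> acc=113 shift=7
  byte[10]=0xAE cont=1 payload=0x2E=46: acc |= 46<<7 -> acc=6001 shift=14
  byte[11]=0x10 cont=0 payload=0x10=16: acc |= 16<<14 -> acc=268145 shift=21 [end]
Varint 5: bytes[9:12] = F1 AE 10 -> value 268145 (3 byte(s))
  byte[12]=0xFF cont=1 payload=0x7F=127: acc |= 127<<0 -> acc=127 shift=7
  byte[13]=0xC7 cont=1 payload=0x47=71: acc |= 71<<7 -> acc=9215 shift=14
  byte[14]=0x6D cont=0 payload=0x6D=109: acc |= 109<<14 -> acc=1795071 shift=21 [end]
Varint 6: bytes[12:15] = FF C7 6D -> value 1795071 (3 byte(s))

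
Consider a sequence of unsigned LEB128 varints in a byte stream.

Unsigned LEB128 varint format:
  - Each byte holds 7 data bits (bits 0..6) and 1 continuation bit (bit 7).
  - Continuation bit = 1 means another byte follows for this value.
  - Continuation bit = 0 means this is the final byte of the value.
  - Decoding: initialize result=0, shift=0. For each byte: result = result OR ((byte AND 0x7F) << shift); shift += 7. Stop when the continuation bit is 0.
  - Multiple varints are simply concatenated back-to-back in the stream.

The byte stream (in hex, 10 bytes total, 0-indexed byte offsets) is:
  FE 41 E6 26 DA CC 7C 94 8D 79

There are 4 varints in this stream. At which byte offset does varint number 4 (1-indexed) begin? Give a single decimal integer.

Answer: 7

Derivation:
  byte[0]=0xFE cont=1 payload=0x7E=126: acc |= 126<<0 -> acc=126 shift=7
  byte[1]=0x41 cont=0 payload=0x41=65: acc |= 65<<7 -> acc=8446 shift=14 [end]
Varint 1: bytes[0:2] = FE 41 -> value 8446 (2 byte(s))
  byte[2]=0xE6 cont=1 payload=0x66=102: acc |= 102<<0 -> acc=102 shift=7
  byte[3]=0x26 cont=0 payload=0x26=38: acc |= 38<<7 -> acc=4966 shift=14 [end]
Varint 2: bytes[2:4] = E6 26 -> value 4966 (2 byte(s))
  byte[4]=0xDA cont=1 payload=0x5A=90: acc |= 90<<0 -> acc=90 shift=7
  byte[5]=0xCC cont=1 payload=0x4C=76: acc |= 76<<7 -> acc=9818 shift=14
  byte[6]=0x7C cont=0 payload=0x7C=124: acc |= 124<<14 -> acc=2041434 shift=21 [end]
Varint 3: bytes[4:7] = DA CC 7C -> value 2041434 (3 byte(s))
  byte[7]=0x94 cont=1 payload=0x14=20: acc |= 20<<0 -> acc=20 shift=7
  byte[8]=0x8D cont=1 payload=0x0D=13: acc |= 13<<7 -> acc=1684 shift=14
  byte[9]=0x79 cont=0 payload=0x79=121: acc |= 121<<14 -> acc=1984148 shift=21 [end]
Varint 4: bytes[7:10] = 94 8D 79 -> value 1984148 (3 byte(s))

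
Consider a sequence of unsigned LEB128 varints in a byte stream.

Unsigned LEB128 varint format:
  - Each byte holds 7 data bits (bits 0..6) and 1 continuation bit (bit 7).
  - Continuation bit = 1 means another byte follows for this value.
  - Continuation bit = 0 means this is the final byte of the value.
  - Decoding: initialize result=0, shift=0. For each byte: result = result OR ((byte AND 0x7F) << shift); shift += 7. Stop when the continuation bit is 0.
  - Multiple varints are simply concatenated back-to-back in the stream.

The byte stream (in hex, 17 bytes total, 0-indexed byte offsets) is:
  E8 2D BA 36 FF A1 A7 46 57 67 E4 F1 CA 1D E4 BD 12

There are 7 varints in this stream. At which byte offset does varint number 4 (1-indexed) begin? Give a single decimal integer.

Answer: 8

Derivation:
  byte[0]=0xE8 cont=1 payload=0x68=104: acc |= 104<<0 -> acc=104 shift=7
  byte[1]=0x2D cont=0 payload=0x2D=45: acc |= 45<<7 -> acc=5864 shift=14 [end]
Varint 1: bytes[0:2] = E8 2D -> value 5864 (2 byte(s))
  byte[2]=0xBA cont=1 payload=0x3A=58: acc |= 58<<0 -> acc=58 shift=7
  byte[3]=0x36 cont=0 payload=0x36=54: acc |= 54<<7 -> acc=6970 shift=14 [end]
Varint 2: bytes[2:4] = BA 36 -> value 6970 (2 byte(s))
  byte[4]=0xFF cont=1 payload=0x7F=127: acc |= 127<<0 -> acc=127 shift=7
  byte[5]=0xA1 cont=1 payload=0x21=33: acc |= 33<<7 -> acc=4351 shift=14
  byte[6]=0xA7 cont=1 payload=0x27=39: acc |= 39<<14 -> acc=643327 shift=21
  byte[7]=0x46 cont=0 payload=0x46=70: acc |= 70<<21 -> acc=147443967 shift=28 [end]
Varint 3: bytes[4:8] = FF A1 A7 46 -> value 147443967 (4 byte(s))
  byte[8]=0x57 cont=0 payload=0x57=87: acc |= 87<<0 -> acc=87 shift=7 [end]
Varint 4: bytes[8:9] = 57 -> value 87 (1 byte(s))
  byte[9]=0x67 cont=0 payload=0x67=103: acc |= 103<<0 -> acc=103 shift=7 [end]
Varint 5: bytes[9:10] = 67 -> value 103 (1 byte(s))
  byte[10]=0xE4 cont=1 payload=0x64=100: acc |= 100<<0 -> acc=100 shift=7
  byte[11]=0xF1 cont=1 payload=0x71=113: acc |= 113<<7 -> acc=14564 shift=14
  byte[12]=0xCA cont=1 payload=0x4A=74: acc |= 74<<14 -> acc=1226980 shift=21
  byte[13]=0x1D cont=0 payload=0x1D=29: acc |= 29<<21 -> acc=62044388 shift=28 [end]
Varint 6: bytes[10:14] = E4 F1 CA 1D -> value 62044388 (4 byte(s))
  byte[14]=0xE4 cont=1 payload=0x64=100: acc |= 100<<0 -> acc=100 shift=7
  byte[15]=0xBD cont=1 payload=0x3D=61: acc |= 61<<7 -> acc=7908 shift=14
  byte[16]=0x12 cont=0 payload=0x12=18: acc |= 18<<14 -> acc=302820 shift=21 [end]
Varint 7: bytes[14:17] = E4 BD 12 -> value 302820 (3 byte(s))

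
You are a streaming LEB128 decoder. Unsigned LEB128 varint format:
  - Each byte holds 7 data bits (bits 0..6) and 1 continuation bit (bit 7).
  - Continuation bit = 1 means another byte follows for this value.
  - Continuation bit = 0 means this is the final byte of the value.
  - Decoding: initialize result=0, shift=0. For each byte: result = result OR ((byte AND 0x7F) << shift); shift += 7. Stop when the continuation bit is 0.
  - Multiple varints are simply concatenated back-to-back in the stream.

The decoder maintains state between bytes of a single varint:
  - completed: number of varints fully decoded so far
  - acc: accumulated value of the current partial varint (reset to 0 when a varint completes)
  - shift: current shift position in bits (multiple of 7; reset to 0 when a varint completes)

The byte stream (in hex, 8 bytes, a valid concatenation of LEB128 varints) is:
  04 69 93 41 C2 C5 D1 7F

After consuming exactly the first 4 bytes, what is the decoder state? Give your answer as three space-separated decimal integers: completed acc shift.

byte[0]=0x04 cont=0 payload=0x04: varint #1 complete (value=4); reset -> completed=1 acc=0 shift=0
byte[1]=0x69 cont=0 payload=0x69: varint #2 complete (value=105); reset -> completed=2 acc=0 shift=0
byte[2]=0x93 cont=1 payload=0x13: acc |= 19<<0 -> completed=2 acc=19 shift=7
byte[3]=0x41 cont=0 payload=0x41: varint #3 complete (value=8339); reset -> completed=3 acc=0 shift=0

Answer: 3 0 0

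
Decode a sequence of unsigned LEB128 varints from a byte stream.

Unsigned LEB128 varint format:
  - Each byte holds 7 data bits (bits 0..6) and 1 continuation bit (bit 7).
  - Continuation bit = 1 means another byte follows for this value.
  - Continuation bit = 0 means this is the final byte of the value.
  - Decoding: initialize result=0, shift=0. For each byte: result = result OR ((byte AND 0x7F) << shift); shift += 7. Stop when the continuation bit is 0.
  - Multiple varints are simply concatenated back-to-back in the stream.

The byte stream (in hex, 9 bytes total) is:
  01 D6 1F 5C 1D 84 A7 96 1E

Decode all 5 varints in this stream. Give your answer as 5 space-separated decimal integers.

  byte[0]=0x01 cont=0 payload=0x01=1: acc |= 1<<0 -> acc=1 shift=7 [end]
Varint 1: bytes[0:1] = 01 -> value 1 (1 byte(s))
  byte[1]=0xD6 cont=1 payload=0x56=86: acc |= 86<<0 -> acc=86 shift=7
  byte[2]=0x1F cont=0 payload=0x1F=31: acc |= 31<<7 -> acc=4054 shift=14 [end]
Varint 2: bytes[1:3] = D6 1F -> value 4054 (2 byte(s))
  byte[3]=0x5C cont=0 payload=0x5C=92: acc |= 92<<0 -> acc=92 shift=7 [end]
Varint 3: bytes[3:4] = 5C -> value 92 (1 byte(s))
  byte[4]=0x1D cont=0 payload=0x1D=29: acc |= 29<<0 -> acc=29 shift=7 [end]
Varint 4: bytes[4:5] = 1D -> value 29 (1 byte(s))
  byte[5]=0x84 cont=1 payload=0x04=4: acc |= 4<<0 -> acc=4 shift=7
  byte[6]=0xA7 cont=1 payload=0x27=39: acc |= 39<<7 -> acc=4996 shift=14
  byte[7]=0x96 cont=1 payload=0x16=22: acc |= 22<<14 -> acc=365444 shift=21
  byte[8]=0x1E cont=0 payload=0x1E=30: acc |= 30<<21 -> acc=63280004 shift=28 [end]
Varint 5: bytes[5:9] = 84 A7 96 1E -> value 63280004 (4 byte(s))

Answer: 1 4054 92 29 63280004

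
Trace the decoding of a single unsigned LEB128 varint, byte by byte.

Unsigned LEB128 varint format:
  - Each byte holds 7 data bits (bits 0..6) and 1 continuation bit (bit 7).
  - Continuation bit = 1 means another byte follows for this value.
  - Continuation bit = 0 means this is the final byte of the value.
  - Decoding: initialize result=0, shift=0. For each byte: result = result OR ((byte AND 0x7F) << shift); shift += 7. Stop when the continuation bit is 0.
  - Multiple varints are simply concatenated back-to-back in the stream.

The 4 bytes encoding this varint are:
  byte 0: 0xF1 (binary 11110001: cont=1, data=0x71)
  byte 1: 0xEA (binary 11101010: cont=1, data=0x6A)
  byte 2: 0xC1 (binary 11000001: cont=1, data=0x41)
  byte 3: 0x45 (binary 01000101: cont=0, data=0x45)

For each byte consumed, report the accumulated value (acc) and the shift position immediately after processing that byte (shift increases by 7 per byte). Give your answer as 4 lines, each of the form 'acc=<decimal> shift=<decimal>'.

byte 0=0xF1: payload=0x71=113, contrib = 113<<0 = 113; acc -> 113, shift -> 7
byte 1=0xEA: payload=0x6A=106, contrib = 106<<7 = 13568; acc -> 13681, shift -> 14
byte 2=0xC1: payload=0x41=65, contrib = 65<<14 = 1064960; acc -> 1078641, shift -> 21
byte 3=0x45: payload=0x45=69, contrib = 69<<21 = 144703488; acc -> 145782129, shift -> 28

Answer: acc=113 shift=7
acc=13681 shift=14
acc=1078641 shift=21
acc=145782129 shift=28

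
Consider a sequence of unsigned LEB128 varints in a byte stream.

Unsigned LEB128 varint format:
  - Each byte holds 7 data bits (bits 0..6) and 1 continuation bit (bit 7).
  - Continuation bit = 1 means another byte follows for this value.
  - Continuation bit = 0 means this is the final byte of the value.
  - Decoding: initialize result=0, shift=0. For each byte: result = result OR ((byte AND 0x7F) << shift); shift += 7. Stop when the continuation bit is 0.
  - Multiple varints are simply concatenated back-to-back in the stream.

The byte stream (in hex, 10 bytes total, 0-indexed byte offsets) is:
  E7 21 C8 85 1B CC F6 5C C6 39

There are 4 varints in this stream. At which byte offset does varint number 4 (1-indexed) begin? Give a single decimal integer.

Answer: 8

Derivation:
  byte[0]=0xE7 cont=1 payload=0x67=103: acc |= 103<<0 -> acc=103 shift=7
  byte[1]=0x21 cont=0 payload=0x21=33: acc |= 33<<7 -> acc=4327 shift=14 [end]
Varint 1: bytes[0:2] = E7 21 -> value 4327 (2 byte(s))
  byte[2]=0xC8 cont=1 payload=0x48=72: acc |= 72<<0 -> acc=72 shift=7
  byte[3]=0x85 cont=1 payload=0x05=5: acc |= 5<<7 -> acc=712 shift=14
  byte[4]=0x1B cont=0 payload=0x1B=27: acc |= 27<<14 -> acc=443080 shift=21 [end]
Varint 2: bytes[2:5] = C8 85 1B -> value 443080 (3 byte(s))
  byte[5]=0xCC cont=1 payload=0x4C=76: acc |= 76<<0 -> acc=76 shift=7
  byte[6]=0xF6 cont=1 payload=0x76=118: acc |= 118<<7 -> acc=15180 shift=14
  byte[7]=0x5C cont=0 payload=0x5C=92: acc |= 92<<14 -> acc=1522508 shift=21 [end]
Varint 3: bytes[5:8] = CC F6 5C -> value 1522508 (3 byte(s))
  byte[8]=0xC6 cont=1 payload=0x46=70: acc |= 70<<0 -> acc=70 shift=7
  byte[9]=0x39 cont=0 payload=0x39=57: acc |= 57<<7 -> acc=7366 shift=14 [end]
Varint 4: bytes[8:10] = C6 39 -> value 7366 (2 byte(s))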